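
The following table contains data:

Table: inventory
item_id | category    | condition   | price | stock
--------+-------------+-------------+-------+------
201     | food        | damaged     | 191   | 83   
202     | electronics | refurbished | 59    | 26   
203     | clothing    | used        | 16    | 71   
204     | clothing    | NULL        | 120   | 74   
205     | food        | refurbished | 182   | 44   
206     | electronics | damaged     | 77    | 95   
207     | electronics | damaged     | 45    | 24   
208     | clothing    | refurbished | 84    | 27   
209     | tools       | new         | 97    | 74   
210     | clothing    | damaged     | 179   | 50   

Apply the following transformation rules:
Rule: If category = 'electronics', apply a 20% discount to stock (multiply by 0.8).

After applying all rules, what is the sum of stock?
539.0

Step 1: Records with category = 'electronics' have total stock = 145
Step 2: Apply multiplier: 145 × 0.8 = 116.0
Step 3: Other records total: 423
Step 4: Final sum = 116.0 + 423 = 539.0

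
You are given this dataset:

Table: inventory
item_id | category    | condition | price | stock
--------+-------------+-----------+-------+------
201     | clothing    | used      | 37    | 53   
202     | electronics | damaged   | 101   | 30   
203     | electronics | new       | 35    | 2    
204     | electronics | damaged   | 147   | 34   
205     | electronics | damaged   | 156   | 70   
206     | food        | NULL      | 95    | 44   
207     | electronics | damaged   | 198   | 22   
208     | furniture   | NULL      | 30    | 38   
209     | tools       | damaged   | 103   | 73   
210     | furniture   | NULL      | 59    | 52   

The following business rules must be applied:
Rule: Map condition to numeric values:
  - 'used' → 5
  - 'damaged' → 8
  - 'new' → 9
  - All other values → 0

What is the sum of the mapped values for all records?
54

Step 1: Apply mapping to each record
Step 2: Count by status:
  'used': 1 records × 5 = 5
  'damaged': 5 records × 8 = 40
  'new': 1 records × 9 = 9
Step 3: Sum all mapped values = 54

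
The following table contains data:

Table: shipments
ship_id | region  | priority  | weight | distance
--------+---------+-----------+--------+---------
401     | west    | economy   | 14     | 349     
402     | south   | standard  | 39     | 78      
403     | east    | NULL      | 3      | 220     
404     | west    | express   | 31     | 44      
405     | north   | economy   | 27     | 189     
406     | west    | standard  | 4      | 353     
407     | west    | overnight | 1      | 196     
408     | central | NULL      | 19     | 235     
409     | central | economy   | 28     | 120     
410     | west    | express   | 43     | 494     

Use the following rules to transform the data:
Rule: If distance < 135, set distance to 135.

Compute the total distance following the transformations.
2441

Step 1: 3 records have distance < 135
Step 2: These records originally summed to 242
Step 3: After setting to minimum: 3 × 135 = 405
Step 4: Unaffected records sum: 2036
Step 5: Final sum = 405 + 2036 = 2441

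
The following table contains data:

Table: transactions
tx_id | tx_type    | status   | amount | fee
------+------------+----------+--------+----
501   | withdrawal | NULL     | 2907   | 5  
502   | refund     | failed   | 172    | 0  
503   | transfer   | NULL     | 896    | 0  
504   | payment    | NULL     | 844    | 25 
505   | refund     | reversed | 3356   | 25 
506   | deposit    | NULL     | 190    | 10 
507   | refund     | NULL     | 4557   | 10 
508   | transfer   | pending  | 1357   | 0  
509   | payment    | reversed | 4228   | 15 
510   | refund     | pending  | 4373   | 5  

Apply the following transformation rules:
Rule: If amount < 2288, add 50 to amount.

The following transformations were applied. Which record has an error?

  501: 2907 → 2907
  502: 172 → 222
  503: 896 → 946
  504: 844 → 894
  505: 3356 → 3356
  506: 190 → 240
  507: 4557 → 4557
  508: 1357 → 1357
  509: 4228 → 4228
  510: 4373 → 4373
Record 508 has an error. The correct transformed value should be 1407, not 1357.

Step 1: Check each record against the rule
Step 2: Record 508 has amount = 1357
Step 3: Since 1357 < 2288, the bonus should have been applied
Step 4: Correct value = 1407, but claimed value = 1357
Conclusion: Record 508 has the error.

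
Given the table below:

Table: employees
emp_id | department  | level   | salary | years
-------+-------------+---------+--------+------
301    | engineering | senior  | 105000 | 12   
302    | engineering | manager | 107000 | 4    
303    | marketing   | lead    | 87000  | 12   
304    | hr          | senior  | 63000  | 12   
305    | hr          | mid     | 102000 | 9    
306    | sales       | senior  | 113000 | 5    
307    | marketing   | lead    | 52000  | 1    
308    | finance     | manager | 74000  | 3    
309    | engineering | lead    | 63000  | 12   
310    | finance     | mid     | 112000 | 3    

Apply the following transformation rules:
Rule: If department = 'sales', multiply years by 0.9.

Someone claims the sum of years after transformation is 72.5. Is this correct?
Yes, the result is correct.

Step 1: Calculate the correct sum after transformation
Step 2: Apply multiplier 0.9 to records where department = 'sales'
Step 3: Correct result = 72.5
Step 4: Claimed result = 72.5
Step 5: 72.5 = 72.5 ✓
Conclusion: The claimed result is correct.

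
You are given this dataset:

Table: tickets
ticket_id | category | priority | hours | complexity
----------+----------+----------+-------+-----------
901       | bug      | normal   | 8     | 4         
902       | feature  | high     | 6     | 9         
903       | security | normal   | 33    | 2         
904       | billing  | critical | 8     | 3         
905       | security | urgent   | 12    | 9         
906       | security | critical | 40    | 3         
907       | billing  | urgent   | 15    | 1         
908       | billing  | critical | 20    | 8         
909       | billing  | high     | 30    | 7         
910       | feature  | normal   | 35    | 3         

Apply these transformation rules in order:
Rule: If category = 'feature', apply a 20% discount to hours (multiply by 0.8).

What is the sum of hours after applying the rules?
198.8

Step 1: Records with category = 'feature' have total hours = 41
Step 2: Apply multiplier: 41 × 0.8 = 32.8
Step 3: Other records total: 166
Step 4: Final sum = 32.8 + 166 = 198.8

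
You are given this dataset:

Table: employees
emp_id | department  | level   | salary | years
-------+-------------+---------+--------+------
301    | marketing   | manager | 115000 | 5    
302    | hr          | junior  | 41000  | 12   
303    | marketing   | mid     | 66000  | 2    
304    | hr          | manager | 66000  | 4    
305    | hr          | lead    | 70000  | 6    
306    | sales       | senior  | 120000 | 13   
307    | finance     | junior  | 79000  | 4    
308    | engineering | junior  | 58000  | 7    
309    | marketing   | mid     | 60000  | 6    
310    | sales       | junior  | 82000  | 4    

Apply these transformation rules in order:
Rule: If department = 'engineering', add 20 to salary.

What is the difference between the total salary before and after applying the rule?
20

Step 1: Original sum of salary = 757000
Step 2: 1 records have department = 'engineering'
Step 3: Each affected record changes by 20
Step 4: Total change = 1 × 20 = 20
Step 5: New sum = 757000 + 20 = 757020
Step 6: Difference = |757020 - 757000| = 20
        (Sum increased by 20)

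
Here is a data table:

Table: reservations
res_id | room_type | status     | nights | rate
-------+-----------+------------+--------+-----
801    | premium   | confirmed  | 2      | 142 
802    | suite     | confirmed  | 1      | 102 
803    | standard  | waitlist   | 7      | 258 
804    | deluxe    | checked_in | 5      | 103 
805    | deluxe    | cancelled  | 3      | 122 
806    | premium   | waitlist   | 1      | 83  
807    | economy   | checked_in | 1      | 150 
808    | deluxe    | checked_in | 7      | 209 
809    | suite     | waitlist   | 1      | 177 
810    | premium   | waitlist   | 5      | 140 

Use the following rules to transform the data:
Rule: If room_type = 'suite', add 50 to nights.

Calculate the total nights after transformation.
133

Step 1: Count records where room_type = 'suite': 2
Step 2: Total bonus added: 2 × 50 = 100
Step 3: Original sum of nights: 33
Step 4: Final sum = 33 + 100 = 133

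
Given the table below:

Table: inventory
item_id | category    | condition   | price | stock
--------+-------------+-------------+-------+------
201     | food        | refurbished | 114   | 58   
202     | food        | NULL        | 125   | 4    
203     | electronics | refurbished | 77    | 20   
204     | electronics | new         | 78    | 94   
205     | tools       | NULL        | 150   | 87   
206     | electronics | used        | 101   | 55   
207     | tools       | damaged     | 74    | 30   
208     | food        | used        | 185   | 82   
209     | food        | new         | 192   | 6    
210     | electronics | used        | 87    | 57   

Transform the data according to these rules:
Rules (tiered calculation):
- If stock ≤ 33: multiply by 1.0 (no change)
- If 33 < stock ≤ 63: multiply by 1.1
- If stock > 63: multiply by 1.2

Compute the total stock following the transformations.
562.6

Step 1: Tier 1 (stock ≤ 33): 4 records, sum = 60 × 1.0 = 60.0
Step 2: Tier 2 (33 < stock ≤ 63): 3 records, sum = 170 × 1.1 = 187.0
Step 3: Tier 3 (stock > 63): 3 records, sum = 263 × 1.2 = 315.6
Step 4: Final sum = 60.0 + 187.0 + 315.6 = 562.6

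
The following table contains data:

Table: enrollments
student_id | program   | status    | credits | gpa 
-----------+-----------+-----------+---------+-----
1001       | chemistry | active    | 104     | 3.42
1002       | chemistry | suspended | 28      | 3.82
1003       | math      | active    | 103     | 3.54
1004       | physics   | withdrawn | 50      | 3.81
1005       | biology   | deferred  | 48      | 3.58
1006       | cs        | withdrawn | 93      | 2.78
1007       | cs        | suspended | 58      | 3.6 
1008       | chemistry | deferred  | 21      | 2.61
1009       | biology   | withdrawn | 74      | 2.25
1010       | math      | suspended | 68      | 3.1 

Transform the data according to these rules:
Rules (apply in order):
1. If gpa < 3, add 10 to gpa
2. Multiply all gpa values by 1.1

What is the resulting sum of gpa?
68.76

Step 1: Apply Rule 1 - Add 10 to records with gpa < 3
  - 3 records affected: 7.64 + (3 × 10) = 37.64
  - Unaffected records: 24.87
  - Sum after Rule 1: 62.51
Step 2: Apply Rule 2 - Multiply all by 1.1
  - 62.51 × 1.1 = 68.76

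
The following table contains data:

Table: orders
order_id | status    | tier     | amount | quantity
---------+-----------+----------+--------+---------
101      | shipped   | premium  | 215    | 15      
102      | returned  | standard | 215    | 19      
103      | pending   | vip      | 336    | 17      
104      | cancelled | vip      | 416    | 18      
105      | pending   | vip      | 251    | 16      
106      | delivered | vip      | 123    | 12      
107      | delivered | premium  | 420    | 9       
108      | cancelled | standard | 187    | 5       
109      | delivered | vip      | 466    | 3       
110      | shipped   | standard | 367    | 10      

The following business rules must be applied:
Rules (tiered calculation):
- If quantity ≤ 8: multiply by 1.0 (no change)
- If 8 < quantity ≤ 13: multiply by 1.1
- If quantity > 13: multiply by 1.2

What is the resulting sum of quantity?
144.1

Step 1: Tier 1 (quantity ≤ 8): 2 records, sum = 8 × 1.0 = 8.0
Step 2: Tier 2 (8 < quantity ≤ 13): 3 records, sum = 31 × 1.1 = 34.1
Step 3: Tier 3 (quantity > 13): 5 records, sum = 85 × 1.2 = 102.0
Step 4: Final sum = 8.0 + 34.1 + 102.0 = 144.1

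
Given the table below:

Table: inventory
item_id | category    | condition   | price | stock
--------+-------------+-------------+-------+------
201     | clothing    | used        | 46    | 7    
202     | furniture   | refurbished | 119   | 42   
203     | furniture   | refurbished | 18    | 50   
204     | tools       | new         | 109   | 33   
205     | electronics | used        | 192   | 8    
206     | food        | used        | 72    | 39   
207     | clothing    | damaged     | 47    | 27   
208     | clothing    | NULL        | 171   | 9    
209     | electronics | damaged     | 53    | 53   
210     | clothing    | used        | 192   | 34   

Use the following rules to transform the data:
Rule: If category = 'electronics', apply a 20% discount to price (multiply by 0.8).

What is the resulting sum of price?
970.0

Step 1: Records with category = 'electronics' have total price = 245
Step 2: Apply multiplier: 245 × 0.8 = 196.0
Step 3: Other records total: 774
Step 4: Final sum = 196.0 + 774 = 970.0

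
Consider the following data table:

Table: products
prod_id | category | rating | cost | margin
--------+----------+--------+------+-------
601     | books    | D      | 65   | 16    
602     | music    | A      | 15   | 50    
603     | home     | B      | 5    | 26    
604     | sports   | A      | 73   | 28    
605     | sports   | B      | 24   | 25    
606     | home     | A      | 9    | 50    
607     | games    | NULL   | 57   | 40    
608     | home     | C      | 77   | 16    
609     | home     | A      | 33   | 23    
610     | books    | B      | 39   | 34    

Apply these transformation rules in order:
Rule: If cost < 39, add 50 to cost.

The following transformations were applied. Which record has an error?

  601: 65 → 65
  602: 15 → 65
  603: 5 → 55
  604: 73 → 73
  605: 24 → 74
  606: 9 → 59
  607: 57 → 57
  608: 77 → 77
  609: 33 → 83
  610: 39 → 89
Record 610 has an error. The correct transformed value should be 39, not 89.

Step 1: Check each record against the rule
Step 2: Record 610 has cost = 39
Step 3: Since 39 >= 39, the bonus should not have been applied
Step 4: Correct value = 39, but claimed value = 89
Conclusion: Record 610 has the error.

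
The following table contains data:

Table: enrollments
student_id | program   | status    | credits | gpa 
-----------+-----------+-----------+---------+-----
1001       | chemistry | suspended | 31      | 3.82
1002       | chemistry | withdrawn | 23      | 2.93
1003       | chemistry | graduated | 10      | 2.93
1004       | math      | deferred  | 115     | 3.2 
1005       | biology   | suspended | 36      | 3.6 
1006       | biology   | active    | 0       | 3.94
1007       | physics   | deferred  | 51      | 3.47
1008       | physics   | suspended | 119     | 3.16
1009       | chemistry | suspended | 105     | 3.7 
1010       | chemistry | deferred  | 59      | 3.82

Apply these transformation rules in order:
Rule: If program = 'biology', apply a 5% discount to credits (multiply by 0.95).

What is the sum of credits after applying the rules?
547.2

Step 1: Records with program = 'biology' have total credits = 36
Step 2: Apply multiplier: 36 × 0.95 = 34.2
Step 3: Other records total: 513
Step 4: Final sum = 34.2 + 513 = 547.2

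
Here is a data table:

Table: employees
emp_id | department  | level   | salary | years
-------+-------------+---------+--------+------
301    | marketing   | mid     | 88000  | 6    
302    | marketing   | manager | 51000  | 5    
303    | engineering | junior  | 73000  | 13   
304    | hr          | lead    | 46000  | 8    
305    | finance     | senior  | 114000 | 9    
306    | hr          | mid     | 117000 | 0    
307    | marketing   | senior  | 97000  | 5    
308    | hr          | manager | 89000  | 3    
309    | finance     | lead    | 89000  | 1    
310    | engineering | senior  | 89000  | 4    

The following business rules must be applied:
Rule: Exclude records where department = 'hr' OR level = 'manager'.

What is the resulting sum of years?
38

Step 1: Find records where department = 'hr' OR level = 'manager'
Step 2: 4 records match, summing to 16
Step 3: Original sum: 54
Step 4: Remaining sum = 54 - 16 = 38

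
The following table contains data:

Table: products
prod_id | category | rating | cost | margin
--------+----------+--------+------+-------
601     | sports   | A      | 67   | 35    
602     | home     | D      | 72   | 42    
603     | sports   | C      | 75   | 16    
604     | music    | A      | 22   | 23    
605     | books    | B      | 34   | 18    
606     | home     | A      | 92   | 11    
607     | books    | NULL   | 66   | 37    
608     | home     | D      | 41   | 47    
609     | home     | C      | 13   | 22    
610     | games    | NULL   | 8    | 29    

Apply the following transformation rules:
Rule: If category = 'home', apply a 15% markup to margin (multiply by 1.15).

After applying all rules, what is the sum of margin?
298.3

Step 1: Records with category = 'home' have total margin = 122
Step 2: Apply multiplier: 122 × 1.15 = 140.3
Step 3: Other records total: 158
Step 4: Final sum = 140.3 + 158 = 298.3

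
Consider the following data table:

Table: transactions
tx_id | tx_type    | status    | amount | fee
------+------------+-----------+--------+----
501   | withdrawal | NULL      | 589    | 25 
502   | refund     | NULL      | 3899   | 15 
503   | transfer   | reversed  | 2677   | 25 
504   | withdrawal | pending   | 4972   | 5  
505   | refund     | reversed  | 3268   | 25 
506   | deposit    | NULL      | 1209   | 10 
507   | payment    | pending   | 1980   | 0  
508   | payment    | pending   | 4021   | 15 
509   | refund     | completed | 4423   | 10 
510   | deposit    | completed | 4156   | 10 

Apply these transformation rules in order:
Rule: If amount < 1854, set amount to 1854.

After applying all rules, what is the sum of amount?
33104

Step 1: 2 records have amount < 1854
Step 2: These records originally summed to 1798
Step 3: After setting to minimum: 2 × 1854 = 3708
Step 4: Unaffected records sum: 29396
Step 5: Final sum = 3708 + 29396 = 33104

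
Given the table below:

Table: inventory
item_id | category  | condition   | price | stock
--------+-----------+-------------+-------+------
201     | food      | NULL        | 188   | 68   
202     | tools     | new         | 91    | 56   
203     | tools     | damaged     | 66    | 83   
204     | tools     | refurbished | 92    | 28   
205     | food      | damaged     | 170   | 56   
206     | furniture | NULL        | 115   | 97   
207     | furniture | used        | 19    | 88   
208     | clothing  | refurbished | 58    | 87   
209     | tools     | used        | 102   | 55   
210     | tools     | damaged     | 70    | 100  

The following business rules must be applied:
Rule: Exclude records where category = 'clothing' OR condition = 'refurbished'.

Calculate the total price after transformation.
821

Step 1: Find records where category = 'clothing' OR condition = 'refurbished'
Step 2: 2 records match, summing to 150
Step 3: Original sum: 971
Step 4: Remaining sum = 971 - 150 = 821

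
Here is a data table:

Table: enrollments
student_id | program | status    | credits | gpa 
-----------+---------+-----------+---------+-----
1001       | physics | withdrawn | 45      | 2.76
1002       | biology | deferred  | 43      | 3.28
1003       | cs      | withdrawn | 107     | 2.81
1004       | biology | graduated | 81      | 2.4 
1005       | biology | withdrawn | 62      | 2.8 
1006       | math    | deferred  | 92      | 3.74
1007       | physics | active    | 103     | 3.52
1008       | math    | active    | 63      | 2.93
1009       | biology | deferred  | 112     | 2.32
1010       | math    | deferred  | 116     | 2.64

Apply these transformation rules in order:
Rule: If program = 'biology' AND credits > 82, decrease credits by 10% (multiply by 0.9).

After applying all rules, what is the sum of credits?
812.8

Step 1: Find records where program = 'biology' AND credits > 82
Step 2: 1 records match, summing to 112
Step 3: After multiplier: 112 × 0.9 = 100.8
Step 4: Unaffected records sum: 712
Step 5: Final sum = 100.8 + 712 = 812.8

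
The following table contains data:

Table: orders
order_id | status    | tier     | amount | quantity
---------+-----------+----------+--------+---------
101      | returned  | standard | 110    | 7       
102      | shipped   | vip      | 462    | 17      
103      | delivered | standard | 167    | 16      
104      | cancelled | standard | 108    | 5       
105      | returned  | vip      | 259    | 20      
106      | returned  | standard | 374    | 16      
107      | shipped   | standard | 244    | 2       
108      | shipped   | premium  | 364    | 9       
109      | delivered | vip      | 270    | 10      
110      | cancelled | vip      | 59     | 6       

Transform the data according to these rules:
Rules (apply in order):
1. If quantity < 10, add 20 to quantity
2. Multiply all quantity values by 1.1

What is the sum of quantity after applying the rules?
228.8

Step 1: Apply Rule 1 - Add 20 to records with quantity < 10
  - 5 records affected: 29 + (5 × 20) = 129
  - Unaffected records: 79
  - Sum after Rule 1: 208
Step 2: Apply Rule 2 - Multiply all by 1.1
  - 208 × 1.1 = 228.8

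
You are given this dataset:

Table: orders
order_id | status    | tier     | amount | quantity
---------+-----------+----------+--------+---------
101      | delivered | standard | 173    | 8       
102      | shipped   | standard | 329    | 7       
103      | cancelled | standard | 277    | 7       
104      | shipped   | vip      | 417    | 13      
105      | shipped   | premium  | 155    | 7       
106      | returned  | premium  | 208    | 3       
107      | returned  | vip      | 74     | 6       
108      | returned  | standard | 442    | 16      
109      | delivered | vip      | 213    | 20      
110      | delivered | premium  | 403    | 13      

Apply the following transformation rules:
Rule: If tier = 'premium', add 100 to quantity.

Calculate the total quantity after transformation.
400

Step 1: Count records where tier = 'premium': 3
Step 2: Total bonus added: 3 × 100 = 300
Step 3: Original sum of quantity: 100
Step 4: Final sum = 100 + 300 = 400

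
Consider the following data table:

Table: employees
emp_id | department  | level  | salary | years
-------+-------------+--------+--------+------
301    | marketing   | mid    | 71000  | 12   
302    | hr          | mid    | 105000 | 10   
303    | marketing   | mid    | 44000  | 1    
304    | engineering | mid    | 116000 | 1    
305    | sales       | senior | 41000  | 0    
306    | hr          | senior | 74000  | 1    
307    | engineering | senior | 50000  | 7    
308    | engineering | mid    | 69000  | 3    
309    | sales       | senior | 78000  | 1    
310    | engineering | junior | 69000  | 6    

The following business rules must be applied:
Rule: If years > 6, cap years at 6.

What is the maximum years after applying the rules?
6

Step 1: Original maximum years = 12
Step 2: Apply cap at 6
Step 3: 3 records had years > 6 and were capped
Step 4: Maximum after transformation = 6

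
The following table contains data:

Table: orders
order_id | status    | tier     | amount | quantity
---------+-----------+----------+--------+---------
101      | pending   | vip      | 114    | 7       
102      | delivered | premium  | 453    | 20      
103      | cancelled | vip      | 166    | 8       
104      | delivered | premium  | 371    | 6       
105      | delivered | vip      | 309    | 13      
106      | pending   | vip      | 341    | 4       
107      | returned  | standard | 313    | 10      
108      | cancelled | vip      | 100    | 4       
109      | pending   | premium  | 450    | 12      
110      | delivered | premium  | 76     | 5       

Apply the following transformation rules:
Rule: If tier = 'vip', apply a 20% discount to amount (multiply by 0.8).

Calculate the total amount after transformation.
2487.0

Step 1: Records with tier = 'vip' have total amount = 1030
Step 2: Apply multiplier: 1030 × 0.8 = 824.0
Step 3: Other records total: 1663
Step 4: Final sum = 824.0 + 1663 = 2487.0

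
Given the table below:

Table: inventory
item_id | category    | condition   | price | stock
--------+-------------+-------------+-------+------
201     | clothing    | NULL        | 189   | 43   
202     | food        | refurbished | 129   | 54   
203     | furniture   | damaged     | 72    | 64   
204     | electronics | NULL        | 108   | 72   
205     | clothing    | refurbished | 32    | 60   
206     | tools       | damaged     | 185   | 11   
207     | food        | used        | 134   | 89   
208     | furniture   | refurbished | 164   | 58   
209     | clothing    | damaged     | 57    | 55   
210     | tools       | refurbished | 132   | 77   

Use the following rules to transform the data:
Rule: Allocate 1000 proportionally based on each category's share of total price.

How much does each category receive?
clothing: 231.28, electronics: 89.85, food: 218.8, furniture: 196.34, tools: 263.73

Step 1: Calculate total price = 1202
Step 2: Calculate each category's proportion:
  clothing: 278/1202 = 23.13% → 231.28
  electronics: 108/1202 = 8.99% → 89.85
  food: 263/1202 = 21.88% → 218.8
  furniture: 236/1202 = 19.63% → 196.34
  tools: 317/1202 = 26.37% → 263.73
Step 3: Verify: sum of allocations ≈ 1000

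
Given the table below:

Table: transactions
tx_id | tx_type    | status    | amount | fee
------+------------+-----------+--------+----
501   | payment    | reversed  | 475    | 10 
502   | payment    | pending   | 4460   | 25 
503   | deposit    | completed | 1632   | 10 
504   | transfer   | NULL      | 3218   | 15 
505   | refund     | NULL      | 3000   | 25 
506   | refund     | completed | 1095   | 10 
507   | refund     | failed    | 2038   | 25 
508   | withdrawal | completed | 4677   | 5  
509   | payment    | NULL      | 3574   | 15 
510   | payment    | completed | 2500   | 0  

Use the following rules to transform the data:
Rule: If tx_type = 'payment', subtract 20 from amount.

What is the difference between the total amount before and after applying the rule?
80

Step 1: Original sum of amount = 26669
Step 2: 4 records have tx_type = 'payment'
Step 3: Each affected record changes by -20
Step 4: Total change = 4 × -20 = -80
Step 5: New sum = 26669 + -80 = 26589
Step 6: Difference = |26589 - 26669| = 80
        (Sum decreased by 80)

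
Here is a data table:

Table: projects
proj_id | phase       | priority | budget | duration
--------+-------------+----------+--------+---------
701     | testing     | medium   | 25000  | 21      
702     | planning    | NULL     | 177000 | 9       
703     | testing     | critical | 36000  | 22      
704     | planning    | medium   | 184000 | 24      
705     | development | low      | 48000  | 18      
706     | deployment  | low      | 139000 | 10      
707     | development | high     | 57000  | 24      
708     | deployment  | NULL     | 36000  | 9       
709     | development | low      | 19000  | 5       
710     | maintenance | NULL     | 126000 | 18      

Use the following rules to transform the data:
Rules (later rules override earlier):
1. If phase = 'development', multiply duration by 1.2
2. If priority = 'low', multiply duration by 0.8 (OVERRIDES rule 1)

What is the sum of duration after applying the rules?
158.2

Step 1: Rule 2 takes priority for records with priority = 'low'
  - 3 records: 33 × 0.8 = 26.4
Step 2: Rule 1 applies to remaining records with phase = 'development'
  - 1 records: 24 × 1.2 = 28.8
Step 3: Other records unchanged: 103
Step 4: Final sum = 26.4 + 28.8 + 103 = 158.2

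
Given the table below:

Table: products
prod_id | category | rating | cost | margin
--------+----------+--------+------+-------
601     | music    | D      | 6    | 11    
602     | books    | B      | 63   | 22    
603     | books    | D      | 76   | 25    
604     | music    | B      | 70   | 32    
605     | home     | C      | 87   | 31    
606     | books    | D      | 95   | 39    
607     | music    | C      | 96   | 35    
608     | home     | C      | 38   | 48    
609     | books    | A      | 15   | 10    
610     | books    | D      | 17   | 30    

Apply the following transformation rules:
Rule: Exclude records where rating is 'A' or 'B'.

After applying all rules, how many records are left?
7

Step 1: Count records to exclude
  - 1 (A) + 2 (B) = 3 records
Step 2: Total records: 10
Step 3: Remaining = 10 - 3 = 7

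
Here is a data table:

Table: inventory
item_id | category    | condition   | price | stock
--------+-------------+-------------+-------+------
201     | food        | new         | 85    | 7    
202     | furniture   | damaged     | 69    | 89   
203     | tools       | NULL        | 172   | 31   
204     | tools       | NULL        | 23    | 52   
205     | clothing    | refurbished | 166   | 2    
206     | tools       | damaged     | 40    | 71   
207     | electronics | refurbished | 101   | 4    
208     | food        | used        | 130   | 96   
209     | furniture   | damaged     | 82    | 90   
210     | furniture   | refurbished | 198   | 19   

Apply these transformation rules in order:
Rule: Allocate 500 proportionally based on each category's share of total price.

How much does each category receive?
clothing: 77.86, electronics: 47.37, food: 100.84, furniture: 163.7, tools: 110.23

Step 1: Calculate total price = 1066
Step 2: Calculate each category's proportion:
  clothing: 166/1066 = 15.57% → 77.86
  electronics: 101/1066 = 9.47% → 47.37
  food: 215/1066 = 20.17% → 100.84
  furniture: 349/1066 = 32.74% → 163.7
  tools: 235/1066 = 22.05% → 110.23
Step 3: Verify: sum of allocations ≈ 500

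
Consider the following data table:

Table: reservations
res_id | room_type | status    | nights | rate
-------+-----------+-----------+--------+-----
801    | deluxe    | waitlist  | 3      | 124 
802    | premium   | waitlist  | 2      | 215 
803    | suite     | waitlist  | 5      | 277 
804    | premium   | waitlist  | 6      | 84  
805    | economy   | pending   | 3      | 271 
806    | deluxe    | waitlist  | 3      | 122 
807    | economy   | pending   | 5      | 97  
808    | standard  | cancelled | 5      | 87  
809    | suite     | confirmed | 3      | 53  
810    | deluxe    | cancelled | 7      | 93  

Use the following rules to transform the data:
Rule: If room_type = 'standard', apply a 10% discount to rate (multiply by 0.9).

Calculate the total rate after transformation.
1414.3

Step 1: Records with room_type = 'standard' have total rate = 87
Step 2: Apply multiplier: 87 × 0.9 = 78.3
Step 3: Other records total: 1336
Step 4: Final sum = 78.3 + 1336 = 1414.3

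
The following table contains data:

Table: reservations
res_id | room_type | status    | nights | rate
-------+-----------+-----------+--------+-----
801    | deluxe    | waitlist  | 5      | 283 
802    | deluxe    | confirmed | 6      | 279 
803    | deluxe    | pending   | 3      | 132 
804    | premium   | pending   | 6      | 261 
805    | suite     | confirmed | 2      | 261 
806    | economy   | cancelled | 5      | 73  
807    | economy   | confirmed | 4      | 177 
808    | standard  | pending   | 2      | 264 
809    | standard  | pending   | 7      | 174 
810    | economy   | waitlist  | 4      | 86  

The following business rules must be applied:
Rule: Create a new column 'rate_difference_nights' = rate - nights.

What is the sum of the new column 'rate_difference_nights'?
1946

Step 1: For each record, compute rate - nights
Example calculations:
  283 - 5 = 278
  279 - 6 = 273
  132 - 3 = 129
  ...
Step 2: Sum all derived values
Step 3: Total = 1946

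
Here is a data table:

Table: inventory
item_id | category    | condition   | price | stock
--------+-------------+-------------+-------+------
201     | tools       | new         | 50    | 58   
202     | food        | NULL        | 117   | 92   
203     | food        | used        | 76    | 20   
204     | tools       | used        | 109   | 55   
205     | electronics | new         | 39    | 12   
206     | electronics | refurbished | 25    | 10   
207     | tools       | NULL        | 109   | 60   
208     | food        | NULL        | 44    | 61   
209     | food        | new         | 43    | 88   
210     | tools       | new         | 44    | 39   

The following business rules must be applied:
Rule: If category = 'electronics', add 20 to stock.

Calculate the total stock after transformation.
535

Step 1: Count records where category = 'electronics': 2
Step 2: Total bonus added: 2 × 20 = 40
Step 3: Original sum of stock: 495
Step 4: Final sum = 495 + 40 = 535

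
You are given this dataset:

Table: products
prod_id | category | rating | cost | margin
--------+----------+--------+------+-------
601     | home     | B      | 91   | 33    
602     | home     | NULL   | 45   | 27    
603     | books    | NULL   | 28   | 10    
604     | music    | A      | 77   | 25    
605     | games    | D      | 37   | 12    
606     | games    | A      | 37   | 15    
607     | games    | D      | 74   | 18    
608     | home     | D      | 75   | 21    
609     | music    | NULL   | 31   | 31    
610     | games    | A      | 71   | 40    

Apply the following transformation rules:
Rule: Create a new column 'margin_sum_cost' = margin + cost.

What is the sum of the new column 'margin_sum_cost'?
798

Step 1: For each record, compute margin + cost
Example calculations:
  33 + 91 = 124
  27 + 45 = 72
  10 + 28 = 38
  ...
Step 2: Sum all derived values
Step 3: Total = 798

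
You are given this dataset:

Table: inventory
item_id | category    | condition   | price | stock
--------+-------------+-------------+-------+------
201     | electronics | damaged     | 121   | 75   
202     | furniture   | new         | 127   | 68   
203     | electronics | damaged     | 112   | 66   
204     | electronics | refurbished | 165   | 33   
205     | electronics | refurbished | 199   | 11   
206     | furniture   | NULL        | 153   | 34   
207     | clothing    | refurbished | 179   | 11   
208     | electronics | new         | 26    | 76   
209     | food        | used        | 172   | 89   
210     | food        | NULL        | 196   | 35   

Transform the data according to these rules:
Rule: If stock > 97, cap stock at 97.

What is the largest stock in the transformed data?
89

Step 1: Original maximum stock = 89
Step 2: Check cap of 97 against maximum
Step 3: No records exceed the cap (max 89 <= cap 97), so no capping applies
Step 4: Maximum after transformation = 89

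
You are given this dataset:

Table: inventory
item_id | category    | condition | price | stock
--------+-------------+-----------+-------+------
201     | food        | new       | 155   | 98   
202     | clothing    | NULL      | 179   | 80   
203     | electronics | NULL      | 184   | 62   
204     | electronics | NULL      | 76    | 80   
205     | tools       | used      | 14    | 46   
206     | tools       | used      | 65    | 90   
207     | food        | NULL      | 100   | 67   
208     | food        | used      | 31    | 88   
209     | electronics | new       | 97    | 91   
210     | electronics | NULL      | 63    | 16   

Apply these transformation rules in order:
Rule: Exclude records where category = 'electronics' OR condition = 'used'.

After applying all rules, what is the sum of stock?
245

Step 1: Find records where category = 'electronics' OR condition = 'used'
Step 2: 7 records match, summing to 473
Step 3: Original sum: 718
Step 4: Remaining sum = 718 - 473 = 245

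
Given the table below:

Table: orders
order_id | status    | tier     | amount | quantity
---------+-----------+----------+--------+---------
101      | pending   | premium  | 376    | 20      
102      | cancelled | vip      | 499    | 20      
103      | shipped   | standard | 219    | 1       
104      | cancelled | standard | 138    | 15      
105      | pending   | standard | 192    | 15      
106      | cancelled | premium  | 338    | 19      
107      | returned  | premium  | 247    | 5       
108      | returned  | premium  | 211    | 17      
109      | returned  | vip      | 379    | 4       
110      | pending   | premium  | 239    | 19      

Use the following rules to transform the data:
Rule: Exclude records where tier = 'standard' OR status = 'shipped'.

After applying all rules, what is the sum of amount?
2289

Step 1: Find records where tier = 'standard' OR status = 'shipped'
Step 2: 3 records match, summing to 549
Step 3: Original sum: 2838
Step 4: Remaining sum = 2838 - 549 = 2289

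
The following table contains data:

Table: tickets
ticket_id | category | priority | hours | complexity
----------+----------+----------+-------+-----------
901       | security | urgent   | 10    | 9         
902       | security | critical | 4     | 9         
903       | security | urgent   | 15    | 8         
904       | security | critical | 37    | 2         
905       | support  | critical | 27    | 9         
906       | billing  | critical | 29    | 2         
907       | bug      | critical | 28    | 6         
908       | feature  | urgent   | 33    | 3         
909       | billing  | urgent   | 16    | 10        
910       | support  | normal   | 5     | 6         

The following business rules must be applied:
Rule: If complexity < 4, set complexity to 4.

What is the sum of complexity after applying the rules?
69

Step 1: 3 records have complexity < 4
Step 2: These records originally summed to 7
Step 3: After setting to minimum: 3 × 4 = 12
Step 4: Unaffected records sum: 57
Step 5: Final sum = 12 + 57 = 69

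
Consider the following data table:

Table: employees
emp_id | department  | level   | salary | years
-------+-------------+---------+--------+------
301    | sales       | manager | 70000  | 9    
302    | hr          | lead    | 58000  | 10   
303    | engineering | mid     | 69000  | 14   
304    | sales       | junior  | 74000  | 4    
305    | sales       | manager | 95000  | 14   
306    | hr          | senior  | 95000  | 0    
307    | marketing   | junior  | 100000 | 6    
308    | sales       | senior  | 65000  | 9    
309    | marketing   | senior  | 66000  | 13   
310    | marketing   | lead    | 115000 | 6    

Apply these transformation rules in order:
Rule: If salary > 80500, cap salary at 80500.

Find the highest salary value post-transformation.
80500

Step 1: Original maximum salary = 115000
Step 2: Apply cap at 80500
Step 3: 4 records had salary > 80500 and were capped
Step 4: Maximum after transformation = 80500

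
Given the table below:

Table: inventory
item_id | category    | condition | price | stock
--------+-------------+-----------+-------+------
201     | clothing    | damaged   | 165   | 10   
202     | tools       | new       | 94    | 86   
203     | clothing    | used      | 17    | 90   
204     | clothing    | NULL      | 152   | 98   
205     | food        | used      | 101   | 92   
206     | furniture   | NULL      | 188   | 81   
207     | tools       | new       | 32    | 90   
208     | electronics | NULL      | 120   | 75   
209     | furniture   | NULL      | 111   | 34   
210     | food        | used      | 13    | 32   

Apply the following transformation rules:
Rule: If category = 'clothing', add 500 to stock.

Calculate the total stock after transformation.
2188

Step 1: Count records where category = 'clothing': 3
Step 2: Total bonus added: 3 × 500 = 1500
Step 3: Original sum of stock: 688
Step 4: Final sum = 688 + 1500 = 2188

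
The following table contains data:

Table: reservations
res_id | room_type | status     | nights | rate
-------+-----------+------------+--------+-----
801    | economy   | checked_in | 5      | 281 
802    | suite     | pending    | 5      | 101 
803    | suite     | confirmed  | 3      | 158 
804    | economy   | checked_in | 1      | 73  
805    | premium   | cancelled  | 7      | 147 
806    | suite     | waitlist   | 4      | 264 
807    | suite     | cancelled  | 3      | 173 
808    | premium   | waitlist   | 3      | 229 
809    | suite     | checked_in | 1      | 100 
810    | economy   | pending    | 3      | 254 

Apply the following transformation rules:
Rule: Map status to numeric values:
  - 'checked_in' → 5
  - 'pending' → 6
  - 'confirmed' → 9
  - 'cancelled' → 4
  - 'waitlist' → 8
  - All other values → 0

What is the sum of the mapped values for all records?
60

Step 1: Apply mapping to each record
Step 2: Count by status:
  'checked_in': 3 records × 5 = 15
  'pending': 2 records × 6 = 12
  'confirmed': 1 records × 9 = 9
  'cancelled': 2 records × 4 = 8
  'waitlist': 2 records × 8 = 16
Step 3: Sum all mapped values = 60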